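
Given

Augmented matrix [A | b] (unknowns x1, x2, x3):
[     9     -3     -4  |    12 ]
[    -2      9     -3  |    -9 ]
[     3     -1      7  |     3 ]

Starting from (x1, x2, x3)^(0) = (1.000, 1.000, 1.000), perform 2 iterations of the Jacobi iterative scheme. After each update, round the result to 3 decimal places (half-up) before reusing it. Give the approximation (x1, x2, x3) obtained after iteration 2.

Iteration 1:
  x1 = (12 - (-3)·1.000 - (-4)·1.000) / (9) = 2.111
  x2 = (-9 - (-2)·1.000 - (-3)·1.000) / (9) = -0.444
  x3 = (3 - (3)·1.000 - (-1)·1.000) / (7) = 0.143
Iteration 2:
  x1 = (12 - (-3)·-0.444 - (-4)·0.143) / (9) = 1.249
  x2 = (-9 - (-2)·2.111 - (-3)·0.143) / (9) = -0.483
  x3 = (3 - (3)·2.111 - (-1)·-0.444) / (7) = -0.540

(1.249, -0.483, -0.540)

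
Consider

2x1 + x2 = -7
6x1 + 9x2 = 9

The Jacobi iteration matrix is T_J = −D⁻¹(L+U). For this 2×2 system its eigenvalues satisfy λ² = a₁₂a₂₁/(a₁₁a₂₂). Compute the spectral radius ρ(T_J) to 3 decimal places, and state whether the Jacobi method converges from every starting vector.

0.577

a₁₂a₂₁/(a₁₁a₂₂) = (1)·(6) / ((2)·(9)) = 0.333333
ρ = √|0.333333| = √0.333333 = 0.577
ρ < 1, so Jacobi converges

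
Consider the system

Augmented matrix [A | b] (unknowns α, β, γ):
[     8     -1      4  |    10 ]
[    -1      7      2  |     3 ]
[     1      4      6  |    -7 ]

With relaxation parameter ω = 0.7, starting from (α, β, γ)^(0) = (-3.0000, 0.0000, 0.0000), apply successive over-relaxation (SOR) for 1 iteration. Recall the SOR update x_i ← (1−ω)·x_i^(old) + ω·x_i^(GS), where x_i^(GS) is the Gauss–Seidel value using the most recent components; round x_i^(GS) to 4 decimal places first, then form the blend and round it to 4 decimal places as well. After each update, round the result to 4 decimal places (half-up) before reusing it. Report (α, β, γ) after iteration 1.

Iteration 1:
  α: GS value = (10 - (-1)·0.0000 - (4)·0.0000) / (8) = 1.2500;  α ← (1−ω)·-3.0000 + ω·1.2500 = -0.0250
  β: GS value = (3 - (-1)·-0.0250 - (2)·0.0000) / (7) = 0.4250;  β ← (1−ω)·0.0000 + ω·0.4250 = 0.2975
  γ: GS value = (-7 - (1)·-0.0250 - (4)·0.2975) / (6) = -1.3608;  γ ← (1−ω)·0.0000 + ω·-1.3608 = -0.9526

(-0.0250, 0.2975, -0.9526)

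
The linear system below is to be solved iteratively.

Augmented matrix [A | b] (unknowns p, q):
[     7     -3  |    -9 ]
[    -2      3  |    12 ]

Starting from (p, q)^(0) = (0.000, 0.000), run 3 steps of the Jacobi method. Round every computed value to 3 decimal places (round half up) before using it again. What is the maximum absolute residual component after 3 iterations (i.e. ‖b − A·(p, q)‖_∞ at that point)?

Iteration 1:
  p = (-9 - (-3)·0.000) / (7) = -1.286
  q = (12 - (-2)·0.000) / (3) = 4.000
Iteration 2:
  p = (-9 - (-3)·4.000) / (7) = 0.429
  q = (12 - (-2)·-1.286) / (3) = 3.143
Iteration 3:
  p = (-9 - (-3)·3.143) / (7) = 0.061
  q = (12 - (-2)·0.429) / (3) = 4.286
Residual b − A·x = (3.431, -0.736); ∞-norm = 3.431

3.431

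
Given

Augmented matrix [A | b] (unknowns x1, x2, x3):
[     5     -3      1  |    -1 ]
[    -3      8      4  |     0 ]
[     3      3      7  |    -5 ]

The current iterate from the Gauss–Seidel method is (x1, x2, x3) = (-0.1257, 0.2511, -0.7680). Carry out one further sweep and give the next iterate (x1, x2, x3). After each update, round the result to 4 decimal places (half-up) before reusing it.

One sweep:
  x1 = (-1 - (-3)·0.2511 - (1)·-0.7680) / (5) = 0.1043
  x2 = (0 - (-3)·0.1043 - (4)·-0.7680) / (8) = 0.4231
  x3 = (-5 - (3)·0.1043 - (3)·0.4231) / (7) = -0.9403

(0.1043, 0.4231, -0.9403)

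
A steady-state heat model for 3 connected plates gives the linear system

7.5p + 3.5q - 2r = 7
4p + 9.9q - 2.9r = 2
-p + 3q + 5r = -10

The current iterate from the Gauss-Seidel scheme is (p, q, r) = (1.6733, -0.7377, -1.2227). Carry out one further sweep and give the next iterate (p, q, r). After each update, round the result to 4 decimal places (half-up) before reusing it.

One sweep:
  p = (7 - (3.5)·-0.7377 - (-2)·-1.2227) / (7.5) = 0.9515
  q = (2 - (4)·0.9515 - (-2.9)·-1.2227) / (9.9) = -0.5406
  r = (-10 - (-1)·0.9515 - (3)·-0.5406) / (5) = -1.4853

(0.9515, -0.5406, -1.4853)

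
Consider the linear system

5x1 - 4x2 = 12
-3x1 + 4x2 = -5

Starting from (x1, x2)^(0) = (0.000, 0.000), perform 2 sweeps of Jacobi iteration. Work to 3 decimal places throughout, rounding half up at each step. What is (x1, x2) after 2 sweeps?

Iteration 1:
  x1 = (12 - (-4)·0.000) / (5) = 2.400
  x2 = (-5 - (-3)·0.000) / (4) = -1.250
Iteration 2:
  x1 = (12 - (-4)·-1.250) / (5) = 1.400
  x2 = (-5 - (-3)·2.400) / (4) = 0.550

(1.400, 0.550)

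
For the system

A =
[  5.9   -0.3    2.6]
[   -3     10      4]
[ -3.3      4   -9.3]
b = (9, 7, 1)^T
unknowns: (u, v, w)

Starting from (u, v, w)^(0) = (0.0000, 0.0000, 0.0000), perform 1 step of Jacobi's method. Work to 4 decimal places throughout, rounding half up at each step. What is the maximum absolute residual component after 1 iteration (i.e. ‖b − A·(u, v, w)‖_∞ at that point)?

5.0062

Iteration 1:
  u = (9 - (-0.3)·0.0000 - (2.6)·0.0000) / (5.9) = 1.5254
  v = (7 - (-3)·0.0000 - (4)·0.0000) / (10) = 0.7000
  w = (1 - (-3.3)·0.0000 - (4)·0.0000) / (-9.3) = -0.1075
Residual b − A·x = (0.4896, 5.0062, 2.2341); ∞-norm = 5.0062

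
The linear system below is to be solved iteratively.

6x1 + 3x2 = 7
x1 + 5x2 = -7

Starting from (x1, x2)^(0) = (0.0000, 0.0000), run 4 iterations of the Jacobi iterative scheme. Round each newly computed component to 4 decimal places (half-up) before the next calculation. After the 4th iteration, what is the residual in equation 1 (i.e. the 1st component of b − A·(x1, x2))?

0.0703

Iteration 1:
  x1 = (7 - (3)·0.0000) / (6) = 1.1667
  x2 = (-7 - (1)·0.0000) / (5) = -1.4000
Iteration 2:
  x1 = (7 - (3)·-1.4000) / (6) = 1.8667
  x2 = (-7 - (1)·1.1667) / (5) = -1.6333
Iteration 3:
  x1 = (7 - (3)·-1.6333) / (6) = 1.9833
  x2 = (-7 - (1)·1.8667) / (5) = -1.7733
Iteration 4:
  x1 = (7 - (3)·-1.7733) / (6) = 2.0533
  x2 = (-7 - (1)·1.9833) / (5) = -1.7967
Residual b − A·x = (0.0703, -0.0698)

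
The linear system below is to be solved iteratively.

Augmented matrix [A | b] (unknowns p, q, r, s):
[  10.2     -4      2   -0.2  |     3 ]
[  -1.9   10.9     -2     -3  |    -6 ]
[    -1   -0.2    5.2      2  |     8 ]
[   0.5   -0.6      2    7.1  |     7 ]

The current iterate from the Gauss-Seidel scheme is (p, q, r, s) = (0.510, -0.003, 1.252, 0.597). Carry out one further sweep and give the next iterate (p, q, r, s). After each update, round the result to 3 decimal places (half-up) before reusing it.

One sweep:
  p = (3 - (-4)·-0.003 - (2)·1.252 - (-0.2)·0.597) / (10.2) = 0.059
  q = (-6 - (-1.9)·0.059 - (-2)·1.252 - (-3)·0.597) / (10.9) = -0.146
  r = (8 - (-1)·0.059 - (-0.2)·-0.146 - (2)·0.597) / (5.2) = 1.315
  s = (7 - (0.5)·0.059 - (-0.6)·-0.146 - (2)·1.315) / (7.1) = 0.599

(0.059, -0.146, 1.315, 0.599)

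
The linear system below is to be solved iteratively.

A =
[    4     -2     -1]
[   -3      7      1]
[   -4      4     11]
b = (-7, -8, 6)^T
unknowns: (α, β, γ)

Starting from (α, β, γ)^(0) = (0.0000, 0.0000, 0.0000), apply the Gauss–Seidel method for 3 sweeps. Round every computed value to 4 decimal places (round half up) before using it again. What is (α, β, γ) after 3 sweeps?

(-2.7942, -2.4065, 0.4045)

Iteration 1:
  α = (-7 - (-2)·0.0000 - (-1)·0.0000) / (4) = -1.7500
  β = (-8 - (-3)·-1.7500 - (1)·0.0000) / (7) = -1.8929
  γ = (6 - (-4)·-1.7500 - (4)·-1.8929) / (11) = 0.5974
Iteration 2:
  α = (-7 - (-2)·-1.8929 - (-1)·0.5974) / (4) = -2.5471
  β = (-8 - (-3)·-2.5471 - (1)·0.5974) / (7) = -2.3198
  γ = (6 - (-4)·-2.5471 - (4)·-2.3198) / (11) = 0.4628
Iteration 3:
  α = (-7 - (-2)·-2.3198 - (-1)·0.4628) / (4) = -2.7942
  β = (-8 - (-3)·-2.7942 - (1)·0.4628) / (7) = -2.4065
  γ = (6 - (-4)·-2.7942 - (4)·-2.4065) / (11) = 0.4045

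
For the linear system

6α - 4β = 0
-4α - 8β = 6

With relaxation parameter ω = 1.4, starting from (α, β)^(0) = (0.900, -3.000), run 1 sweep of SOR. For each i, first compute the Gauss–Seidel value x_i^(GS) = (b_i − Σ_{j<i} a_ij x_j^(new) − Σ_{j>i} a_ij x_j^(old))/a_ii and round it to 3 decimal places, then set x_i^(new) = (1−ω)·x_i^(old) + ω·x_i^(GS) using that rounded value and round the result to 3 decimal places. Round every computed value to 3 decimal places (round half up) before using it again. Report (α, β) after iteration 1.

(-3.160, 2.362)

Iteration 1:
  α: GS value = (0 - (-4)·-3.000) / (6) = -2.000;  α ← (1−ω)·0.900 + ω·-2.000 = -3.160
  β: GS value = (6 - (-4)·-3.160) / (-8) = 0.830;  β ← (1−ω)·-3.000 + ω·0.830 = 2.362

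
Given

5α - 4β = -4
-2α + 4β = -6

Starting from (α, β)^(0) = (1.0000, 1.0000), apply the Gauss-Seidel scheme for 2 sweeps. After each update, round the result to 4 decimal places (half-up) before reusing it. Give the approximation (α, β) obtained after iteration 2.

(-2.0000, -2.5000)

Iteration 1:
  α = (-4 - (-4)·1.0000) / (5) = 0.0000
  β = (-6 - (-2)·0.0000) / (4) = -1.5000
Iteration 2:
  α = (-4 - (-4)·-1.5000) / (5) = -2.0000
  β = (-6 - (-2)·-2.0000) / (4) = -2.5000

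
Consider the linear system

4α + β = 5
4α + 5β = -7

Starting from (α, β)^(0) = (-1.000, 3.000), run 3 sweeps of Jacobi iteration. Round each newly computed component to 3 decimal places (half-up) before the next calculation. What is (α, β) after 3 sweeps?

(1.700, -2.520)

Iteration 1:
  α = (5 - (1)·3.000) / (4) = 0.500
  β = (-7 - (4)·-1.000) / (5) = -0.600
Iteration 2:
  α = (5 - (1)·-0.600) / (4) = 1.400
  β = (-7 - (4)·0.500) / (5) = -1.800
Iteration 3:
  α = (5 - (1)·-1.800) / (4) = 1.700
  β = (-7 - (4)·1.400) / (5) = -2.520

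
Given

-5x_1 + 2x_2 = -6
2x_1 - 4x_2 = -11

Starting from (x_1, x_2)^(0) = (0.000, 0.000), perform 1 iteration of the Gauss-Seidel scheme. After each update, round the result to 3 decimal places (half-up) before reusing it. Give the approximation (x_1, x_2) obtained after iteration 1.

(1.200, 3.350)

Iteration 1:
  x_1 = (-6 - (2)·0.000) / (-5) = 1.200
  x_2 = (-11 - (2)·1.200) / (-4) = 3.350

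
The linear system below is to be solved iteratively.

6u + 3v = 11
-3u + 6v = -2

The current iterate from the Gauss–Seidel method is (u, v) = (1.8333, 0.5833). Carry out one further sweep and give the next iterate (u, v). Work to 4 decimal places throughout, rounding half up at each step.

(1.5417, 0.4375)

One sweep:
  u = (11 - (3)·0.5833) / (6) = 1.5417
  v = (-2 - (-3)·1.5417) / (6) = 0.4375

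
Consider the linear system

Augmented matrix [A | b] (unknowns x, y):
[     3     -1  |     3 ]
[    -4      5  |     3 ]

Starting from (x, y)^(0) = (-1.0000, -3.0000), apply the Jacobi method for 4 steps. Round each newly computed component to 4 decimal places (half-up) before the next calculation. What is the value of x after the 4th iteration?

1.4489

Iteration 1:
  x = (3 - (-1)·-3.0000) / (3) = 0.0000
  y = (3 - (-4)·-1.0000) / (5) = -0.2000
Iteration 2:
  x = (3 - (-1)·-0.2000) / (3) = 0.9333
  y = (3 - (-4)·0.0000) / (5) = 0.6000
Iteration 3:
  x = (3 - (-1)·0.6000) / (3) = 1.2000
  y = (3 - (-4)·0.9333) / (5) = 1.3466
Iteration 4:
  x = (3 - (-1)·1.3466) / (3) = 1.4489
  y = (3 - (-4)·1.2000) / (5) = 1.5600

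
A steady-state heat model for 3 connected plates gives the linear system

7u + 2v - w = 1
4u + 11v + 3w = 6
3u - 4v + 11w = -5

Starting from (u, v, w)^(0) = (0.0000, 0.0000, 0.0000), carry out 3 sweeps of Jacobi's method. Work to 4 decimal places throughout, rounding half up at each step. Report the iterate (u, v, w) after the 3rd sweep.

(-0.0757, 0.6543, -0.2088)

Iteration 1:
  u = (1 - (2)·0.0000 - (-1)·0.0000) / (7) = 0.1429
  v = (6 - (4)·0.0000 - (3)·0.0000) / (11) = 0.5455
  w = (-5 - (3)·0.0000 - (-4)·0.0000) / (11) = -0.4545
Iteration 2:
  u = (1 - (2)·0.5455 - (-1)·-0.4545) / (7) = -0.0779
  v = (6 - (4)·0.1429 - (3)·-0.4545) / (11) = 0.6174
  w = (-5 - (3)·0.1429 - (-4)·0.5455) / (11) = -0.2952
Iteration 3:
  u = (1 - (2)·0.6174 - (-1)·-0.2952) / (7) = -0.0757
  v = (6 - (4)·-0.0779 - (3)·-0.2952) / (11) = 0.6543
  w = (-5 - (3)·-0.0779 - (-4)·0.6174) / (11) = -0.2088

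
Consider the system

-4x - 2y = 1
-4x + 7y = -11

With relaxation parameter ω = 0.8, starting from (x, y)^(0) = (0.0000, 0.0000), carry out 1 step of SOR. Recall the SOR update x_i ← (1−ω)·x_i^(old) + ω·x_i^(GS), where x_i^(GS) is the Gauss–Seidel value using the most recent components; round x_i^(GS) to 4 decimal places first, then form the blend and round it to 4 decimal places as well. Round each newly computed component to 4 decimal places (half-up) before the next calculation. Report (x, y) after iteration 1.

(-0.2000, -1.3486)

Iteration 1:
  x: GS value = (1 - (-2)·0.0000) / (-4) = -0.2500;  x ← (1−ω)·0.0000 + ω·-0.2500 = -0.2000
  y: GS value = (-11 - (-4)·-0.2000) / (7) = -1.6857;  y ← (1−ω)·0.0000 + ω·-1.6857 = -1.3486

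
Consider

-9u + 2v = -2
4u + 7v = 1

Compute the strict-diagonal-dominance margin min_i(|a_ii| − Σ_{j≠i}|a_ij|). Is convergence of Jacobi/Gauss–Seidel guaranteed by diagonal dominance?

3

row 1: |-9| − (2) = 7
row 2: |7| − (4) = 3
minimum over rows = 3 → strictly diagonally dominant (convergence guaranteed)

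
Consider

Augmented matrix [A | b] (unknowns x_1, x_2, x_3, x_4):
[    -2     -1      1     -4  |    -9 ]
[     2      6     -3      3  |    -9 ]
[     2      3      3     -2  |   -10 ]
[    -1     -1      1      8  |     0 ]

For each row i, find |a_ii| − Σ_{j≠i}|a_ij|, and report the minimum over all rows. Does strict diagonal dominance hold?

-4

row 1: |-2| − (1+1+4) = -4
row 2: |6| − (2+3+3) = -2
row 3: |3| − (2+3+2) = -4
row 4: |8| − (1+1+1) = 5
minimum over rows = -4 → not strictly diagonally dominant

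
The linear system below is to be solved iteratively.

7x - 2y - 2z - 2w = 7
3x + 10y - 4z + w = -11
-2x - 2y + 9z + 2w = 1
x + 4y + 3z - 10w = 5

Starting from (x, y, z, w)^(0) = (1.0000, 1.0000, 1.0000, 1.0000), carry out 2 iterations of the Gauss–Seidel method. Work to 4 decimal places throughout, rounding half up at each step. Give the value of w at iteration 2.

-0.8731

Iteration 1:
  x = (7 - (-2)·1.0000 - (-2)·1.0000 - (-2)·1.0000) / (7) = 1.8571
  y = (-11 - (3)·1.8571 - (-4)·1.0000 - (1)·1.0000) / (10) = -1.3571
  z = (1 - (-2)·1.8571 - (-2)·-1.3571 - (2)·1.0000) / (9) = 0.0000
  w = (5 - (1)·1.8571 - (4)·-1.3571 - (3)·0.0000) / (-10) = -0.8571
Iteration 2:
  x = (7 - (-2)·-1.3571 - (-2)·0.0000 - (-2)·-0.8571) / (7) = 0.3674
  y = (-11 - (3)·0.3674 - (-4)·0.0000 - (1)·-0.8571) / (10) = -1.1245
  z = (1 - (-2)·0.3674 - (-2)·-1.1245 - (2)·-0.8571) / (9) = 0.1333
  w = (5 - (1)·0.3674 - (4)·-1.1245 - (3)·0.1333) / (-10) = -0.8731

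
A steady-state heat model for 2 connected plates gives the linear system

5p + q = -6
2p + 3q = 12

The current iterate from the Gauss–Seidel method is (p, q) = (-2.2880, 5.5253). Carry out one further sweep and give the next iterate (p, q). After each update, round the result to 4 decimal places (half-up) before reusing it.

(-2.3051, 5.5367)

One sweep:
  p = (-6 - (1)·5.5253) / (5) = -2.3051
  q = (12 - (2)·-2.3051) / (3) = 5.5367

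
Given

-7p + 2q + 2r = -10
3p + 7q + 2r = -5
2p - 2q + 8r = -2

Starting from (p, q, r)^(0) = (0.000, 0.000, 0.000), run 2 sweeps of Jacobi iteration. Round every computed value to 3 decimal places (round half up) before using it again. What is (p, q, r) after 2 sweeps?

(1.153, -1.255, -0.786)

Iteration 1:
  p = (-10 - (2)·0.000 - (2)·0.000) / (-7) = 1.429
  q = (-5 - (3)·0.000 - (2)·0.000) / (7) = -0.714
  r = (-2 - (2)·0.000 - (-2)·0.000) / (8) = -0.250
Iteration 2:
  p = (-10 - (2)·-0.714 - (2)·-0.250) / (-7) = 1.153
  q = (-5 - (3)·1.429 - (2)·-0.250) / (7) = -1.255
  r = (-2 - (2)·1.429 - (-2)·-0.714) / (8) = -0.786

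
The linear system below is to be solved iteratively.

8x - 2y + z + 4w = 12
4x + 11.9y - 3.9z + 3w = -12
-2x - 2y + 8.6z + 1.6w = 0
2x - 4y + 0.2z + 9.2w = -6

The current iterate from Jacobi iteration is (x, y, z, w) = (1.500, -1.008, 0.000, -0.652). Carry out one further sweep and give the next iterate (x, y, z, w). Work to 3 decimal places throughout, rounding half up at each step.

One sweep:
  x = (12 - (-2)·-1.008 - (1)·0.000 - (4)·-0.652) / (8) = 1.574
  y = (-12 - (4)·1.500 - (-3.9)·0.000 - (3)·-0.652) / (11.9) = -1.348
  z = (0 - (-2)·1.500 - (-2)·-1.008 - (1.6)·-0.652) / (8.6) = 0.236
  w = (-6 - (2)·1.500 - (-4)·-1.008 - (0.2)·0.000) / (9.2) = -1.417

(1.574, -1.348, 0.236, -1.417)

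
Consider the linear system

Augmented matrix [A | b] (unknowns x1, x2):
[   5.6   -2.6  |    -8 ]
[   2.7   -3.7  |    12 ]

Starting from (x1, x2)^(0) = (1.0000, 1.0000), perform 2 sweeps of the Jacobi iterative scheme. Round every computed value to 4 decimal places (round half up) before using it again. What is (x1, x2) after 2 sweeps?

(-2.5956, -3.9469)

Iteration 1:
  x1 = (-8 - (-2.6)·1.0000) / (5.6) = -0.9643
  x2 = (12 - (2.7)·1.0000) / (-3.7) = -2.5135
Iteration 2:
  x1 = (-8 - (-2.6)·-2.5135) / (5.6) = -2.5956
  x2 = (12 - (2.7)·-0.9643) / (-3.7) = -3.9469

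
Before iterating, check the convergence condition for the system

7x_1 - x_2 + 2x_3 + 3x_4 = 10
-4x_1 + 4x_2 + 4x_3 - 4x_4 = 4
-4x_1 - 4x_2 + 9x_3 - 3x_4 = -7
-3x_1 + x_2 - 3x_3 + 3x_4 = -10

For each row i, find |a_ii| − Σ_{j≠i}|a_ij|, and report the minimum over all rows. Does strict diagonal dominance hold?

-8

row 1: |7| − (1+2+3) = 1
row 2: |4| − (4+4+4) = -8
row 3: |9| − (4+4+3) = -2
row 4: |3| − (3+1+3) = -4
minimum over rows = -8 → not strictly diagonally dominant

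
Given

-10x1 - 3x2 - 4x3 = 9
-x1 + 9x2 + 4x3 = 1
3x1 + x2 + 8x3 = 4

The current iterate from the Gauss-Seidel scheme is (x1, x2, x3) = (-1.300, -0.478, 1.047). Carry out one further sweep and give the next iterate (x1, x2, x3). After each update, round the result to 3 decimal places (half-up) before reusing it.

One sweep:
  x1 = (9 - (-3)·-0.478 - (-4)·1.047) / (-10) = -1.175
  x2 = (1 - (-1)·-1.175 - (4)·1.047) / (9) = -0.485
  x3 = (4 - (3)·-1.175 - (1)·-0.485) / (8) = 1.001

(-1.175, -0.485, 1.001)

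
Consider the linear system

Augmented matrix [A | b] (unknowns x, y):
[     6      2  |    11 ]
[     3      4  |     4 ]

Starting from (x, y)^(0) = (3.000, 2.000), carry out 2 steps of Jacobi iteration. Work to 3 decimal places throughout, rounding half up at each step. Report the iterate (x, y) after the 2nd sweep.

Iteration 1:
  x = (11 - (2)·2.000) / (6) = 1.167
  y = (4 - (3)·3.000) / (4) = -1.250
Iteration 2:
  x = (11 - (2)·-1.250) / (6) = 2.250
  y = (4 - (3)·1.167) / (4) = 0.125

(2.250, 0.125)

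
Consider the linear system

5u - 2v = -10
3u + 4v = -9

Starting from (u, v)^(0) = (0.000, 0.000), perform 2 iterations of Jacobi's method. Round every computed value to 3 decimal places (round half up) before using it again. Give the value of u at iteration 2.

-2.900

Iteration 1:
  u = (-10 - (-2)·0.000) / (5) = -2.000
  v = (-9 - (3)·0.000) / (4) = -2.250
Iteration 2:
  u = (-10 - (-2)·-2.250) / (5) = -2.900
  v = (-9 - (3)·-2.000) / (4) = -0.750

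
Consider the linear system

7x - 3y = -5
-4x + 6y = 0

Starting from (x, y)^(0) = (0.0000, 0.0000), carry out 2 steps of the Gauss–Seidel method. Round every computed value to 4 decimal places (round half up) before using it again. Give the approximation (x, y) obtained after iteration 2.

Iteration 1:
  x = (-5 - (-3)·0.0000) / (7) = -0.7143
  y = (0 - (-4)·-0.7143) / (6) = -0.4762
Iteration 2:
  x = (-5 - (-3)·-0.4762) / (7) = -0.9184
  y = (0 - (-4)·-0.9184) / (6) = -0.6123

(-0.9184, -0.6123)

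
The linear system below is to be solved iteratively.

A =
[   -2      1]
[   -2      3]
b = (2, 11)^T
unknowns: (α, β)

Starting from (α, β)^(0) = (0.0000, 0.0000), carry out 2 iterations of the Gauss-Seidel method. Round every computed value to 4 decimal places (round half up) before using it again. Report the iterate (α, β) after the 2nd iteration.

Iteration 1:
  α = (2 - (1)·0.0000) / (-2) = -1.0000
  β = (11 - (-2)·-1.0000) / (3) = 3.0000
Iteration 2:
  α = (2 - (1)·3.0000) / (-2) = 0.5000
  β = (11 - (-2)·0.5000) / (3) = 4.0000

(0.5000, 4.0000)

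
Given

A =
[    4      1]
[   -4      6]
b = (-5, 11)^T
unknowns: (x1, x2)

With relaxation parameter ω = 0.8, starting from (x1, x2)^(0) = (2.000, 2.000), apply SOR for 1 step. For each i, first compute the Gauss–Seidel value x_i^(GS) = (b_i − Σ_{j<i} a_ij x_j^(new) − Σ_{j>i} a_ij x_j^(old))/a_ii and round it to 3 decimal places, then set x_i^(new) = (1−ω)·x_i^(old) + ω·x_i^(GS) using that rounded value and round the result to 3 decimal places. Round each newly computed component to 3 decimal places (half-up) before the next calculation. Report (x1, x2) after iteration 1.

(-1.000, 1.334)

Iteration 1:
  x1: GS value = (-5 - (1)·2.000) / (4) = -1.750;  x1 ← (1−ω)·2.000 + ω·-1.750 = -1.000
  x2: GS value = (11 - (-4)·-1.000) / (6) = 1.167;  x2 ← (1−ω)·2.000 + ω·1.167 = 1.334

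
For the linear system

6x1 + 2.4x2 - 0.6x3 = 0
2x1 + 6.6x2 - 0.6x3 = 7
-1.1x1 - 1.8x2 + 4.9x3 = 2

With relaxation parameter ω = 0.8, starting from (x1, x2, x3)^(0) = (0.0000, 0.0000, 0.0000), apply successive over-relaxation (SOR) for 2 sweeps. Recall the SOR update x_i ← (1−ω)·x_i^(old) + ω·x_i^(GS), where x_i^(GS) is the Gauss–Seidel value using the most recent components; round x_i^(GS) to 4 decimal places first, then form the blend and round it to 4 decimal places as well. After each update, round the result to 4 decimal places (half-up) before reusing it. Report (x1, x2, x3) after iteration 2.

Iteration 1:
  x1: GS value = (0 - (2.4)·0.0000 - (-0.6)·0.0000) / (6) = 0.0000;  x1 ← (1−ω)·0.0000 + ω·0.0000 = 0.0000
  x2: GS value = (7 - (2)·0.0000 - (-0.6)·0.0000) / (6.6) = 1.0606;  x2 ← (1−ω)·0.0000 + ω·1.0606 = 0.8485
  x3: GS value = (2 - (-1.1)·0.0000 - (-1.8)·0.8485) / (4.9) = 0.7199;  x3 ← (1−ω)·0.0000 + ω·0.7199 = 0.5759
Iteration 2:
  x1: GS value = (0 - (2.4)·0.8485 - (-0.6)·0.5759) / (6) = -0.2818;  x1 ← (1−ω)·0.0000 + ω·-0.2818 = -0.2254
  x2: GS value = (7 - (2)·-0.2254 - (-0.6)·0.5759) / (6.6) = 1.1813;  x2 ← (1−ω)·0.8485 + ω·1.1813 = 1.1147
  x3: GS value = (2 - (-1.1)·-0.2254 - (-1.8)·1.1147) / (4.9) = 0.7670;  x3 ← (1−ω)·0.5759 + ω·0.7670 = 0.7288

(-0.2254, 1.1147, 0.7288)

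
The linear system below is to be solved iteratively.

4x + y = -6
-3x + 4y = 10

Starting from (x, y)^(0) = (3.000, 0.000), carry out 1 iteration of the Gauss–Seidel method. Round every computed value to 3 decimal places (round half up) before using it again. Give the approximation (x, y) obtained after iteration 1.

Iteration 1:
  x = (-6 - (1)·0.000) / (4) = -1.500
  y = (10 - (-3)·-1.500) / (4) = 1.375

(-1.500, 1.375)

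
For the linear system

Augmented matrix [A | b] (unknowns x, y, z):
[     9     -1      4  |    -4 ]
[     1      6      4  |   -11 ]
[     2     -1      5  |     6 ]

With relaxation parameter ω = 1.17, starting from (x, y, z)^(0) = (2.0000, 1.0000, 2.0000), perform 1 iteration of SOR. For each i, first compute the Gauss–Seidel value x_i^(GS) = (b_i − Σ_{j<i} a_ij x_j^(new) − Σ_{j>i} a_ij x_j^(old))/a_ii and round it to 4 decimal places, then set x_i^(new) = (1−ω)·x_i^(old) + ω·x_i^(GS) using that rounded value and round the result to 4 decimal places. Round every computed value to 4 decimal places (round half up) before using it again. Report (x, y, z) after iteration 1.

Iteration 1:
  x: GS value = (-4 - (-1)·1.0000 - (4)·2.0000) / (9) = -1.2222;  x ← (1−ω)·2.0000 + ω·-1.2222 = -1.7700
  y: GS value = (-11 - (1)·-1.7700 - (4)·2.0000) / (6) = -2.8717;  y ← (1−ω)·1.0000 + ω·-2.8717 = -3.5299
  z: GS value = (6 - (2)·-1.7700 - (-1)·-3.5299) / (5) = 1.2020;  z ← (1−ω)·2.0000 + ω·1.2020 = 1.0663

(-1.7700, -3.5299, 1.0663)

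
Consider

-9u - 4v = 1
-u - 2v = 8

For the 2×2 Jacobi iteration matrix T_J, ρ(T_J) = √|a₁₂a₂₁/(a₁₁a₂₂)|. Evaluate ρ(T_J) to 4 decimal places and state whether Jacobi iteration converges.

0.4714

a₁₂a₂₁/(a₁₁a₂₂) = (-4)·(-1) / ((-9)·(-2)) = 0.222222
ρ = √|0.222222| = √0.222222 = 0.4714
ρ < 1, so Jacobi converges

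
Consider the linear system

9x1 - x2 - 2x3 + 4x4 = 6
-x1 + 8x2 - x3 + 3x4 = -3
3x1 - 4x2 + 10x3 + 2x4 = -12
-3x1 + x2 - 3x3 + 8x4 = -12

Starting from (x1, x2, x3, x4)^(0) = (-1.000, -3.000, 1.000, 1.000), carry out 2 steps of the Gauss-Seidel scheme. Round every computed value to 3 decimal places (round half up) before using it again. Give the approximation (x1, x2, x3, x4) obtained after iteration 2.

(1.120, 0.309, -1.010, -1.497)

Iteration 1:
  x1 = (6 - (-1)·-3.000 - (-2)·1.000 - (4)·1.000) / (9) = 0.111
  x2 = (-3 - (-1)·0.111 - (-1)·1.000 - (3)·1.000) / (8) = -0.611
  x3 = (-12 - (3)·0.111 - (-4)·-0.611 - (2)·1.000) / (10) = -1.678
  x4 = (-12 - (-3)·0.111 - (1)·-0.611 - (-3)·-1.678) / (8) = -2.011
Iteration 2:
  x1 = (6 - (-1)·-0.611 - (-2)·-1.678 - (4)·-2.011) / (9) = 1.120
  x2 = (-3 - (-1)·1.120 - (-1)·-1.678 - (3)·-2.011) / (8) = 0.309
  x3 = (-12 - (3)·1.120 - (-4)·0.309 - (2)·-2.011) / (10) = -1.010
  x4 = (-12 - (-3)·1.120 - (1)·0.309 - (-3)·-1.010) / (8) = -1.497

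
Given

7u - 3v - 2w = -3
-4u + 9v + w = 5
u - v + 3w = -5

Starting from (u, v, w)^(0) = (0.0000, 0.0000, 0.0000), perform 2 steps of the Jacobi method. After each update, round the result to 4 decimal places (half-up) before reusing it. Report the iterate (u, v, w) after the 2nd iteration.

Iteration 1:
  u = (-3 - (-3)·0.0000 - (-2)·0.0000) / (7) = -0.4286
  v = (5 - (-4)·0.0000 - (1)·0.0000) / (9) = 0.5556
  w = (-5 - (1)·0.0000 - (-1)·0.0000) / (3) = -1.6667
Iteration 2:
  u = (-3 - (-3)·0.5556 - (-2)·-1.6667) / (7) = -0.6667
  v = (5 - (-4)·-0.4286 - (1)·-1.6667) / (9) = 0.5503
  w = (-5 - (1)·-0.4286 - (-1)·0.5556) / (3) = -1.3386

(-0.6667, 0.5503, -1.3386)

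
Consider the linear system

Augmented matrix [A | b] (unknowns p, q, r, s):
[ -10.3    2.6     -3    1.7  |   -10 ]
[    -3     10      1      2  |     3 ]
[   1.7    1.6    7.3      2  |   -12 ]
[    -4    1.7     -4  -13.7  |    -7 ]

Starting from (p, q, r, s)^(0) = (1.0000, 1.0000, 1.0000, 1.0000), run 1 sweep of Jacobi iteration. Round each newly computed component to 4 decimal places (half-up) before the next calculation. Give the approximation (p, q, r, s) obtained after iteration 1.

Iteration 1:
  p = (-10 - (2.6)·1.0000 - (-3)·1.0000 - (1.7)·1.0000) / (-10.3) = 1.0971
  q = (3 - (-3)·1.0000 - (1)·1.0000 - (2)·1.0000) / (10) = 0.3000
  r = (-12 - (1.7)·1.0000 - (1.6)·1.0000 - (2)·1.0000) / (7.3) = -2.3699
  s = (-7 - (-4)·1.0000 - (1.7)·1.0000 - (-4)·1.0000) / (-13.7) = 0.0511

(1.0971, 0.3000, -2.3699, 0.0511)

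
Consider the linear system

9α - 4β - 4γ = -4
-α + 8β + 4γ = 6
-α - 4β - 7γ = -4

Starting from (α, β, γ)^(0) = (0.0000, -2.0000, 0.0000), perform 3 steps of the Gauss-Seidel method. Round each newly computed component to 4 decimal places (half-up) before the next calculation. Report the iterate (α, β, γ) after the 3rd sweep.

(-0.0886, 0.6068, 0.2373)

Iteration 1:
  α = (-4 - (-4)·-2.0000 - (-4)·0.0000) / (9) = -1.3333
  β = (6 - (-1)·-1.3333 - (4)·0.0000) / (8) = 0.5833
  γ = (-4 - (-1)·-1.3333 - (-4)·0.5833) / (-7) = 0.4286
Iteration 2:
  α = (-4 - (-4)·0.5833 - (-4)·0.4286) / (9) = 0.0053
  β = (6 - (-1)·0.0053 - (4)·0.4286) / (8) = 0.5364
  γ = (-4 - (-1)·0.0053 - (-4)·0.5364) / (-7) = 0.2642
Iteration 3:
  α = (-4 - (-4)·0.5364 - (-4)·0.2642) / (9) = -0.0886
  β = (6 - (-1)·-0.0886 - (4)·0.2642) / (8) = 0.6068
  γ = (-4 - (-1)·-0.0886 - (-4)·0.6068) / (-7) = 0.2373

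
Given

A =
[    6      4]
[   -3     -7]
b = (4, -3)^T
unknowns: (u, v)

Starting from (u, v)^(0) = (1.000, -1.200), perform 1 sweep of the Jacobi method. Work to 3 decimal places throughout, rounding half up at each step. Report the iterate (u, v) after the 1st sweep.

Iteration 1:
  u = (4 - (4)·-1.200) / (6) = 1.467
  v = (-3 - (-3)·1.000) / (-7) = 0.000

(1.467, 0.000)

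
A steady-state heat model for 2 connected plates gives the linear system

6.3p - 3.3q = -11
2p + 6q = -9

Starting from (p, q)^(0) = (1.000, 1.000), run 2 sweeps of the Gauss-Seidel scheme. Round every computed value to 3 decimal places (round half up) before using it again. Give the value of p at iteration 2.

-2.319

Iteration 1:
  p = (-11 - (-3.3)·1.000) / (6.3) = -1.222
  q = (-9 - (2)·-1.222) / (6) = -1.093
Iteration 2:
  p = (-11 - (-3.3)·-1.093) / (6.3) = -2.319
  q = (-9 - (2)·-2.319) / (6) = -0.727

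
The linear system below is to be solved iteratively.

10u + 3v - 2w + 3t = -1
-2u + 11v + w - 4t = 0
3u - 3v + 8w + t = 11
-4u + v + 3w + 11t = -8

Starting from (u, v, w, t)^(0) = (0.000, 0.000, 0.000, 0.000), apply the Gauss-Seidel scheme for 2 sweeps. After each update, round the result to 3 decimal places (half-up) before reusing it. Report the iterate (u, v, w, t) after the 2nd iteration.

Iteration 1:
  u = (-1 - (3)·0.000 - (-2)·0.000 - (3)·0.000) / (10) = -0.100
  v = (0 - (-2)·-0.100 - (1)·0.000 - (-4)·0.000) / (11) = -0.018
  w = (11 - (3)·-0.100 - (-3)·-0.018 - (1)·0.000) / (8) = 1.406
  t = (-8 - (-4)·-0.100 - (1)·-0.018 - (3)·1.406) / (11) = -1.145
Iteration 2:
  u = (-1 - (3)·-0.018 - (-2)·1.406 - (3)·-1.145) / (10) = 0.530
  v = (0 - (-2)·0.530 - (1)·1.406 - (-4)·-1.145) / (11) = -0.448
  w = (11 - (3)·0.530 - (-3)·-0.448 - (1)·-1.145) / (8) = 1.151
  t = (-8 - (-4)·0.530 - (1)·-0.448 - (3)·1.151) / (11) = -0.808

(0.530, -0.448, 1.151, -0.808)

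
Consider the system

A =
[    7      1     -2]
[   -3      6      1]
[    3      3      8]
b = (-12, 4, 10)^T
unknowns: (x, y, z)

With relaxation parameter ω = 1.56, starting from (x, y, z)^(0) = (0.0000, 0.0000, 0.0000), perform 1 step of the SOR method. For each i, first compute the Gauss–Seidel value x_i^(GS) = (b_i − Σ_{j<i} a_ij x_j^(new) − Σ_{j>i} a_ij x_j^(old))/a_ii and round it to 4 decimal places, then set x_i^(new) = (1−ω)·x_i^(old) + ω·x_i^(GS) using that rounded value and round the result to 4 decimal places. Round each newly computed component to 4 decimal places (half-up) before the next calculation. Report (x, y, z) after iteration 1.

(-2.6743, -1.0460, 4.1264)

Iteration 1:
  x: GS value = (-12 - (1)·0.0000 - (-2)·0.0000) / (7) = -1.7143;  x ← (1−ω)·0.0000 + ω·-1.7143 = -2.6743
  y: GS value = (4 - (-3)·-2.6743 - (1)·0.0000) / (6) = -0.6705;  y ← (1−ω)·0.0000 + ω·-0.6705 = -1.0460
  z: GS value = (10 - (3)·-2.6743 - (3)·-1.0460) / (8) = 2.6451;  z ← (1−ω)·0.0000 + ω·2.6451 = 4.1264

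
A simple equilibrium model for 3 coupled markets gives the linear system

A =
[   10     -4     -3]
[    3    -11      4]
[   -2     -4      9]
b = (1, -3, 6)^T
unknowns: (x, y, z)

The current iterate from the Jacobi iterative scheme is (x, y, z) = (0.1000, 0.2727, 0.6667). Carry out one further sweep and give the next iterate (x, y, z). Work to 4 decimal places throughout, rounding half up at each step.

One sweep:
  x = (1 - (-4)·0.2727 - (-3)·0.6667) / (10) = 0.4091
  y = (-3 - (3)·0.1000 - (4)·0.6667) / (-11) = 0.5424
  z = (6 - (-2)·0.1000 - (-4)·0.2727) / (9) = 0.8101

(0.4091, 0.5424, 0.8101)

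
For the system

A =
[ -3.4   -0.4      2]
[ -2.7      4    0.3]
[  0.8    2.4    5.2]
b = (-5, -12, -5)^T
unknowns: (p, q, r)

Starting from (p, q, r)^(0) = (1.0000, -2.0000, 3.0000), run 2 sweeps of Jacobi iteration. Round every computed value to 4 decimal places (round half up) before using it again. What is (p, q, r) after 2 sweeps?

(1.6575, -0.6429, -0.3186)

Iteration 1:
  p = (-5 - (-0.4)·-2.0000 - (2)·3.0000) / (-3.4) = 3.4706
  q = (-12 - (-2.7)·1.0000 - (0.3)·3.0000) / (4) = -2.5500
  r = (-5 - (0.8)·1.0000 - (2.4)·-2.0000) / (5.2) = -0.1923
Iteration 2:
  p = (-5 - (-0.4)·-2.5500 - (2)·-0.1923) / (-3.4) = 1.6575
  q = (-12 - (-2.7)·3.4706 - (0.3)·-0.1923) / (4) = -0.6429
  r = (-5 - (0.8)·3.4706 - (2.4)·-2.5500) / (5.2) = -0.3186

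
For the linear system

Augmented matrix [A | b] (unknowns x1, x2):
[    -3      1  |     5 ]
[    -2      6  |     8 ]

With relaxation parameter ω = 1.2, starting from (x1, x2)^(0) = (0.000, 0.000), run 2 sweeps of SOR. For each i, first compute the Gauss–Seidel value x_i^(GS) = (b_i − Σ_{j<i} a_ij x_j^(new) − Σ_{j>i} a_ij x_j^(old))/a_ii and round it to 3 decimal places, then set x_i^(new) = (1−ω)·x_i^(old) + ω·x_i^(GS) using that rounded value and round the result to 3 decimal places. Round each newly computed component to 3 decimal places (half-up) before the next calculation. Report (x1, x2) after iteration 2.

Iteration 1:
  x1: GS value = (5 - (1)·0.000) / (-3) = -1.667;  x1 ← (1−ω)·0.000 + ω·-1.667 = -2.000
  x2: GS value = (8 - (-2)·-2.000) / (6) = 0.667;  x2 ← (1−ω)·0.000 + ω·0.667 = 0.800
Iteration 2:
  x1: GS value = (5 - (1)·0.800) / (-3) = -1.400;  x1 ← (1−ω)·-2.000 + ω·-1.400 = -1.280
  x2: GS value = (8 - (-2)·-1.280) / (6) = 0.907;  x2 ← (1−ω)·0.800 + ω·0.907 = 0.928

(-1.280, 0.928)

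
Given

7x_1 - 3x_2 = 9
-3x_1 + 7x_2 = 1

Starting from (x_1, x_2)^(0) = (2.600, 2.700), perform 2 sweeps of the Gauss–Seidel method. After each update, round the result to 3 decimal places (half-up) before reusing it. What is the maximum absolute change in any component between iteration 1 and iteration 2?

0.647

Iteration 1:
  x_1 = (9 - (-3)·2.700) / (7) = 2.443
  x_2 = (1 - (-3)·2.443) / (7) = 1.190
Iteration 2:
  x_1 = (9 - (-3)·1.190) / (7) = 1.796
  x_2 = (1 - (-3)·1.796) / (7) = 0.913
Change: (-0.647, -0.277) → max |·| = 0.647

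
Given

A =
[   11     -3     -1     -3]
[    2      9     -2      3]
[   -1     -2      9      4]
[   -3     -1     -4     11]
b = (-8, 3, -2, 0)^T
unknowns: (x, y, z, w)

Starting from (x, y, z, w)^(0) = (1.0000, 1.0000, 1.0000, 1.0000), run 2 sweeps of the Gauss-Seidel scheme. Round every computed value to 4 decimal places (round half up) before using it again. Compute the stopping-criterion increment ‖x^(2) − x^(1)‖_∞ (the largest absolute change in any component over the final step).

0.6894

Iteration 1:
  x = (-8 - (-3)·1.0000 - (-1)·1.0000 - (-3)·1.0000) / (11) = -0.0909
  y = (3 - (2)·-0.0909 - (-2)·1.0000 - (3)·1.0000) / (9) = 0.2424
  z = (-2 - (-1)·-0.0909 - (-2)·0.2424 - (4)·1.0000) / (9) = -0.6229
  w = (0 - (-3)·-0.0909 - (-1)·0.2424 - (-4)·-0.6229) / (11) = -0.2293
Iteration 2:
  x = (-8 - (-3)·0.2424 - (-1)·-0.6229 - (-3)·-0.2293) / (11) = -0.7803
  y = (3 - (2)·-0.7803 - (-2)·-0.6229 - (3)·-0.2293) / (9) = 0.4447
  z = (-2 - (-1)·-0.7803 - (-2)·0.4447 - (4)·-0.2293) / (9) = -0.1082
  w = (0 - (-3)·-0.7803 - (-1)·0.4447 - (-4)·-0.1082) / (11) = -0.2117
Change: (-0.6894, 0.2023, 0.5147, 0.0176) → max |·| = 0.6894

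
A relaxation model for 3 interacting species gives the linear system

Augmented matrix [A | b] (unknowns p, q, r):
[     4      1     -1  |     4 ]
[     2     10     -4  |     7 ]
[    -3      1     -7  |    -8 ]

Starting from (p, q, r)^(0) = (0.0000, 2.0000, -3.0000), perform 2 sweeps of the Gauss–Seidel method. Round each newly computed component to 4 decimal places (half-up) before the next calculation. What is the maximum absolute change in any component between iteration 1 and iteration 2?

1.6589

Iteration 1:
  p = (4 - (1)·2.0000 - (-1)·-3.0000) / (4) = -0.2500
  q = (7 - (2)·-0.2500 - (-4)·-3.0000) / (10) = -0.4500
  r = (-8 - (-3)·-0.2500 - (1)·-0.4500) / (-7) = 1.1857
Iteration 2:
  p = (4 - (1)·-0.4500 - (-1)·1.1857) / (4) = 1.4089
  q = (7 - (2)·1.4089 - (-4)·1.1857) / (10) = 0.8925
  r = (-8 - (-3)·1.4089 - (1)·0.8925) / (-7) = 0.6665
Change: (1.6589, 1.3425, -0.5192) → max |·| = 1.6589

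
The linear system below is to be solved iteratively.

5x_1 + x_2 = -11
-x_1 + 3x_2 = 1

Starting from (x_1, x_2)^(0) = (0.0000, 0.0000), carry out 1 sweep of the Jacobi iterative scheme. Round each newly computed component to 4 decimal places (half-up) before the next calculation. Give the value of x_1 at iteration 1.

-2.2000

Iteration 1:
  x_1 = (-11 - (1)·0.0000) / (5) = -2.2000
  x_2 = (1 - (-1)·0.0000) / (3) = 0.3333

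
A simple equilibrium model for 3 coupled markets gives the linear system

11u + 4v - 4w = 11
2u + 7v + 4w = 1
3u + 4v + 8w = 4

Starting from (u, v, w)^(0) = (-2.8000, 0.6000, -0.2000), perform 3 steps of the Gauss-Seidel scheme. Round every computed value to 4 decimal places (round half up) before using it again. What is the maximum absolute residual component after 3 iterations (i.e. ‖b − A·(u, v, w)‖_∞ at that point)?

0.1517

Iteration 1:
  u = (11 - (4)·0.6000 - (-4)·-0.2000) / (11) = 0.7091
  v = (1 - (2)·0.7091 - (4)·-0.2000) / (7) = 0.0545
  w = (4 - (3)·0.7091 - (4)·0.0545) / (8) = 0.2068
Iteration 2:
  u = (11 - (4)·0.0545 - (-4)·0.2068) / (11) = 1.0554
  v = (1 - (2)·1.0554 - (4)·0.2068) / (7) = -0.2769
  w = (4 - (3)·1.0554 - (4)·-0.2769) / (8) = 0.2427
Iteration 3:
  u = (11 - (4)·-0.2769 - (-4)·0.2427) / (11) = 1.1889
  v = (1 - (2)·1.1889 - (4)·0.2427) / (7) = -0.3355
  w = (4 - (3)·1.1889 - (4)·-0.3355) / (8) = 0.2219
Residual b − A·x = (0.1517, 0.0831, 0.0001); ∞-norm = 0.1517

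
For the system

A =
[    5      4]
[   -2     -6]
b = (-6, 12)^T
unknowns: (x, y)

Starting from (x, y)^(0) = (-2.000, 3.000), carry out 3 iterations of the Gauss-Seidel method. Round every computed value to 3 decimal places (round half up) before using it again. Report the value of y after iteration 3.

Iteration 1:
  x = (-6 - (4)·3.000) / (5) = -3.600
  y = (12 - (-2)·-3.600) / (-6) = -0.800
Iteration 2:
  x = (-6 - (4)·-0.800) / (5) = -0.560
  y = (12 - (-2)·-0.560) / (-6) = -1.813
Iteration 3:
  x = (-6 - (4)·-1.813) / (5) = 0.250
  y = (12 - (-2)·0.250) / (-6) = -2.083

-2.083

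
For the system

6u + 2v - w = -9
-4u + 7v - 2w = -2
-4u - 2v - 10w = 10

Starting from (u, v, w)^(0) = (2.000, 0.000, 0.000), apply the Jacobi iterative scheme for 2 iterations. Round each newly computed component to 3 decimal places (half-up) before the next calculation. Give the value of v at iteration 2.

-1.657

Iteration 1:
  u = (-9 - (2)·0.000 - (-1)·0.000) / (6) = -1.500
  v = (-2 - (-4)·2.000 - (-2)·0.000) / (7) = 0.857
  w = (10 - (-4)·2.000 - (-2)·0.000) / (-10) = -1.800
Iteration 2:
  u = (-9 - (2)·0.857 - (-1)·-1.800) / (6) = -2.086
  v = (-2 - (-4)·-1.500 - (-2)·-1.800) / (7) = -1.657
  w = (10 - (-4)·-1.500 - (-2)·0.857) / (-10) = -0.571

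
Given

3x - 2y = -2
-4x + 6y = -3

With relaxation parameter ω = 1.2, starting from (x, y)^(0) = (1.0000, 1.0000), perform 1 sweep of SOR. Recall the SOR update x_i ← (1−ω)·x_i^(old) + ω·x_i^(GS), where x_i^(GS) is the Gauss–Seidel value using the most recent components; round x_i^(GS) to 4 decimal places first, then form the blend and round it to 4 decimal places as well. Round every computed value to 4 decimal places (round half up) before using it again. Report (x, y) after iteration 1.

Iteration 1:
  x: GS value = (-2 - (-2)·1.0000) / (3) = 0.0000;  x ← (1−ω)·1.0000 + ω·0.0000 = -0.2000
  y: GS value = (-3 - (-4)·-0.2000) / (6) = -0.6333;  y ← (1−ω)·1.0000 + ω·-0.6333 = -0.9600

(-0.2000, -0.9600)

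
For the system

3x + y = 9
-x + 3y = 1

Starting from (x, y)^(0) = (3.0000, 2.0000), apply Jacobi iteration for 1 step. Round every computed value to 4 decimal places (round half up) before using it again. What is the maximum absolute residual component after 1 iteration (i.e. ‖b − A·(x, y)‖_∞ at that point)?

0.6668

Iteration 1:
  x = (9 - (1)·2.0000) / (3) = 2.3333
  y = (1 - (-1)·3.0000) / (3) = 1.3333
Residual b − A·x = (0.6668, -0.6666); ∞-norm = 0.6668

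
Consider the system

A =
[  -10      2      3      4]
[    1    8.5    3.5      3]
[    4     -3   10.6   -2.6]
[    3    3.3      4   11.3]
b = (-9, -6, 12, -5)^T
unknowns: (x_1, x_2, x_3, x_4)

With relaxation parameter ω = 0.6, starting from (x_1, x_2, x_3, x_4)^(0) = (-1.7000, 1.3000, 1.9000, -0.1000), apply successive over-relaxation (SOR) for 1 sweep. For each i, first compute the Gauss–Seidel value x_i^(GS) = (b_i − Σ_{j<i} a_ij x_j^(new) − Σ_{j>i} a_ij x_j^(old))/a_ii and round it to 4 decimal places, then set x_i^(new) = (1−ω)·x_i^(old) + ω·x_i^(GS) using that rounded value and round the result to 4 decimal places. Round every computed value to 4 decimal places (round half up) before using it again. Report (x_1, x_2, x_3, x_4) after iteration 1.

Iteration 1:
  x_1: GS value = (-9 - (2)·1.3000 - (3)·1.9000 - (4)·-0.1000) / (-10) = 1.6900;  x_1 ← (1−ω)·-1.7000 + ω·1.6900 = 0.3340
  x_2: GS value = (-6 - (1)·0.3340 - (3.5)·1.9000 - (3)·-0.1000) / (8.5) = -1.4922;  x_2 ← (1−ω)·1.3000 + ω·-1.4922 = -0.3753
  x_3: GS value = (12 - (4)·0.3340 - (-3)·-0.3753 - (-2.6)·-0.1000) / (10.6) = 0.8753;  x_3 ← (1−ω)·1.9000 + ω·0.8753 = 1.2852
  x_4: GS value = (-5 - (3)·0.3340 - (3.3)·-0.3753 - (4)·1.2852) / (11.3) = -0.8765;  x_4 ← (1−ω)·-0.1000 + ω·-0.8765 = -0.5659

(0.3340, -0.3753, 1.2852, -0.5659)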